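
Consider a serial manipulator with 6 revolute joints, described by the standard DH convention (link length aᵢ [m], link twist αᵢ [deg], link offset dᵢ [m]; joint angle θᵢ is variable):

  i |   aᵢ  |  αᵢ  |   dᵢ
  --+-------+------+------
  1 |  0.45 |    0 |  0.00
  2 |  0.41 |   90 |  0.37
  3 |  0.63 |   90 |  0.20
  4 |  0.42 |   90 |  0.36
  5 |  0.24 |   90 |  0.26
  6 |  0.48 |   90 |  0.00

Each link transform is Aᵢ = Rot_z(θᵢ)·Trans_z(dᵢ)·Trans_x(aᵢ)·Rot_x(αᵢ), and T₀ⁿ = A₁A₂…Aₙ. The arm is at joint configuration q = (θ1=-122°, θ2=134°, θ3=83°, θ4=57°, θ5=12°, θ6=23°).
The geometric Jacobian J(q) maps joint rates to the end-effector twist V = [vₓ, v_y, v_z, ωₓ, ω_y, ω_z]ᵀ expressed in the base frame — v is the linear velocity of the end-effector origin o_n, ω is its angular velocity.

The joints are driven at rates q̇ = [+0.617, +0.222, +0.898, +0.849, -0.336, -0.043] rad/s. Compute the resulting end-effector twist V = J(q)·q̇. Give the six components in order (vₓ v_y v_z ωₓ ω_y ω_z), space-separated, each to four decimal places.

-0.6828 -0.2943 0.1006 1.0541 -0.8734 0.4459

o_n = [1.0206, -1.0012, 1.8943]
J₁: ẑ×o_n = [1.0012, 1.0206, -0.0000], ω = ẑ
J2: z=[0.0000, 0.0000, 1.0000] o=[-0.2385, -0.3816, 0.0000] → [0.6196, 1.2590, -0.0000, 0.0000, 0.0000, 1.0000]
J3: z=[0.2079, -0.9781, 0.0000] o=[0.1626, -0.2964, 0.3700] → [-1.4910, -0.3169, 0.6927, 0.2079, -0.9781, 0.0000]
J4: z=[0.9709, 0.2064, -0.1219] o=[0.2793, -0.4760, 0.9953] → [0.1215, -0.9631, -0.6629, 0.9709, 0.2064, -0.1219]
J5: z=[-0.0133, 0.5540, 0.8324] o=[0.7293, -0.7405, 1.1785] → [0.6136, 0.2520, -0.1579, -0.0133, 0.5540, 0.8324]
J6: z=[-0.8999, -0.3695, 0.2316] o=[0.8304, -0.7755, 1.5157] → [-0.0876, 0.3847, 0.2734, -0.8999, -0.3695, 0.2316]
V = J·q̇ = [-0.6828, -0.2943, 0.1006, 1.0541, -0.8734, 0.4459]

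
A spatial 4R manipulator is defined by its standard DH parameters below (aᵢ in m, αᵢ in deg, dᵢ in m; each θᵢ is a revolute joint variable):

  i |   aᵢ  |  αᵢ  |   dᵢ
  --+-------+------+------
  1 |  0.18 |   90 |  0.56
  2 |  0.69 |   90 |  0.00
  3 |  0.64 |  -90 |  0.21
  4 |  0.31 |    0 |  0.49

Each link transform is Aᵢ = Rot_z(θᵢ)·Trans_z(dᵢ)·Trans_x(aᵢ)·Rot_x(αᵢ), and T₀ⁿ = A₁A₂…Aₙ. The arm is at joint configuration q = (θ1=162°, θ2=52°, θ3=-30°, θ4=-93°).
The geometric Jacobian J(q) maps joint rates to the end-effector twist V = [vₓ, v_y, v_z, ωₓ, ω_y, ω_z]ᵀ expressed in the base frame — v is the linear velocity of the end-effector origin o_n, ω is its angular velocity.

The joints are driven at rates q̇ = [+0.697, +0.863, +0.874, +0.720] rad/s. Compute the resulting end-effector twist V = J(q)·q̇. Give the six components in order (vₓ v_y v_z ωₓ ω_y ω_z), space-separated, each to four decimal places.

o_n = [-1.3896, 0.5698, 1.4026]
J₁: ẑ×o_n = [-0.5698, -1.3896, 0.0000], ω = ẑ
J2: z=[0.3090, 0.9511, 0.0000] o=[-0.1712, 0.0556, 0.5600] → [0.8014, -0.2604, 1.3177, 0.3090, 0.9511, 0.0000]
J3: z=[-0.7494, 0.2435, -0.6157] o=[-0.5752, 0.1869, 1.1037] → [0.3085, 0.7254, -0.0886, -0.7494, 0.2435, -0.6157]
J4: z=[-0.0251, 0.9188, 0.3940] o=[-1.1560, 0.0391, 1.4112] → [-0.2170, -0.0923, 0.2013, -0.0251, 0.9188, 0.3940]
V = J·q̇ = [0.4078, -0.6257, 1.2046, -0.4064, 1.6951, 0.4426]

0.4078 -0.6257 1.2046 -0.4064 1.6951 0.4426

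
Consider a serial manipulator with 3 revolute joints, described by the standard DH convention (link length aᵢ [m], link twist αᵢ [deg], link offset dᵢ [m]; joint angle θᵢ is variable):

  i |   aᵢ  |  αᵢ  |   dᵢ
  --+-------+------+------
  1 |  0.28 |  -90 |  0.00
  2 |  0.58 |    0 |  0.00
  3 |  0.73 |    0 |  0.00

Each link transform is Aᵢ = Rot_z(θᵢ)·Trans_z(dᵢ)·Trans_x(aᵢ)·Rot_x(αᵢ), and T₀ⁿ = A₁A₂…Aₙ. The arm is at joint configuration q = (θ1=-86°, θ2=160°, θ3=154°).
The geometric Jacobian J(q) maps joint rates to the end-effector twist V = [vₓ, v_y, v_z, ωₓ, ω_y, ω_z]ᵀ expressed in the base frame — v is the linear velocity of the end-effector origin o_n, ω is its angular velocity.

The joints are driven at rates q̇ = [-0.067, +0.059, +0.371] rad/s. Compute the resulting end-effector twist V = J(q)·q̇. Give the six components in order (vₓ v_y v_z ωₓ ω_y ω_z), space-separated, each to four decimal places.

o_n = [0.0169, -0.2415, 0.3267]
J₁: ẑ×o_n = [0.2415, 0.0169, -0.0000], ω = ẑ
J2: z=[0.9976, 0.0698, 0.0000] o=[0.0195, -0.2793, 0.0000] → [0.0228, -0.3260, 0.0379, 0.9976, 0.0698, 0.0000]
J3: z=[0.9976, 0.0698, 0.0000] o=[-0.0185, 0.2644, -0.1984] → [0.0366, -0.5238, -0.5071, 0.9976, 0.0698, 0.0000]
V = J·q̇ = [-0.0012, -0.2147, -0.1859, 0.4290, 0.0300, -0.0670]

-0.0012 -0.2147 -0.1859 0.4290 0.0300 -0.0670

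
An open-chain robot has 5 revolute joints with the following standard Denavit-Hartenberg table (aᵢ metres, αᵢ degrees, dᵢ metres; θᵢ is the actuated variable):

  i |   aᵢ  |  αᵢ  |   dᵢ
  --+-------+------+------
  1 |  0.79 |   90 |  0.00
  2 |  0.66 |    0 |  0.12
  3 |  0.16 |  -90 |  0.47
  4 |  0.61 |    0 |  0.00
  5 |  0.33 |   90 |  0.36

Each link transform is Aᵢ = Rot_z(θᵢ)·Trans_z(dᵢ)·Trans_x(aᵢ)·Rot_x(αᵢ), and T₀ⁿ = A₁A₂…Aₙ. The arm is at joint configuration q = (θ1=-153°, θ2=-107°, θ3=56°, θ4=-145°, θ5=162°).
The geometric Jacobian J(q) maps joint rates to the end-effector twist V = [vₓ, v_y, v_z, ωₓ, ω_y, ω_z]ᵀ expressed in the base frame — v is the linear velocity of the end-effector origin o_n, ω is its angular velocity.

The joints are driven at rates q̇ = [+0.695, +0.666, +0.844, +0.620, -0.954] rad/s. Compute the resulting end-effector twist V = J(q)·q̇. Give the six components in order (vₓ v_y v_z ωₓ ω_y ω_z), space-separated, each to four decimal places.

-0.6231 -0.5236 0.0774 -0.4542 1.4633 0.4848

o_n = [-1.1506, 0.3603, -0.3859]
J₁: ẑ×o_n = [-0.3603, -1.1506, 0.0000], ω = ẑ
J2: z=[-0.4540, 0.8910, 0.0000] o=[-0.7039, -0.3587, 0.0000] → [-0.3438, -0.1752, 0.0716, -0.4540, 0.8910, 0.0000]
J3: z=[-0.4540, 0.8910, 0.0000] o=[-0.5864, -0.1641, -0.6312] → [0.2186, 0.1114, 0.2646, -0.4540, 0.8910, 0.0000]
J4: z=[-0.6924, -0.3528, 0.6293] o=[-0.8895, 0.2089, -0.7555] → [-0.2257, 0.0916, -0.1969, -0.6924, -0.3528, 0.6293]
J5: z=[-0.6924, -0.3528, 0.6293] o=[-0.7682, 0.6634, -0.3672] → [0.1974, -0.2536, 0.0750, -0.6924, -0.3528, 0.6293]
V = J·q̇ = [-0.6231, -0.5236, 0.0774, -0.4542, 1.4633, 0.4848]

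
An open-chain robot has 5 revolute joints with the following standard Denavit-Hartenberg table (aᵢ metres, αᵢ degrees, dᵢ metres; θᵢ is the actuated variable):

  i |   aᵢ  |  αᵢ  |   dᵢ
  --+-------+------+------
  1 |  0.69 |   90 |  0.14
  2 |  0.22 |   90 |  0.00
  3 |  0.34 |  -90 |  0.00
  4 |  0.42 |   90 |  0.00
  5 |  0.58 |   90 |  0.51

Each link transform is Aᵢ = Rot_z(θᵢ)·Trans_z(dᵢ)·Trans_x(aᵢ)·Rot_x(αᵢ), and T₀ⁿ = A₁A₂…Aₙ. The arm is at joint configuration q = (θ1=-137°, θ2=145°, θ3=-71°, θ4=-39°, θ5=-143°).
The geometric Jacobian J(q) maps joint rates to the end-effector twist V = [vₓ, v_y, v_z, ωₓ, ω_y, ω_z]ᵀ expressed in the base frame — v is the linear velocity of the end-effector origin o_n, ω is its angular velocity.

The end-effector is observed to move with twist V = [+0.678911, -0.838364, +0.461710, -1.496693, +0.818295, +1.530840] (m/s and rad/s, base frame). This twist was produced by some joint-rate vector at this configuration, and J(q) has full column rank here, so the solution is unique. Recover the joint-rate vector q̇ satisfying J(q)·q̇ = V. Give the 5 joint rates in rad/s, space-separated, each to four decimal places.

o_n = [-0.6601, -0.7522, 0.3766]
J₁: ẑ×o_n = [0.7522, -0.6601, 0.0000], ω = ẑ
J2: z=[-0.6820, 0.7314, 0.0000] o=[-0.5046, -0.4706, 0.1400] → [0.1730, 0.1613, 0.3057, -0.6820, 0.7314, 0.0000]
J3: z=[-0.4195, -0.3912, 0.8192] o=[-0.3728, -0.3477, 0.2662] → [0.2882, -0.1890, 0.0573, -0.4195, -0.3912, 0.8192]
J4: z=[0.3444, 0.7663, 0.5423] o=[-0.0873, -0.5209, 0.3297] → [0.1613, -0.3268, 0.3594, 0.3444, 0.7663, 0.5423]
J5: z=[-0.8546, 0.0167, 0.5191] o=[0.0760, -0.7907, 0.6071] → [-0.0239, -0.5791, -0.0206, -0.8546, 0.0167, 0.5191]
q̇ = J⁺·V = [0.3960, 0.9800, 0.5760, 0.4080, 0.8510]

0.3960 0.9800 0.5760 0.4080 0.8510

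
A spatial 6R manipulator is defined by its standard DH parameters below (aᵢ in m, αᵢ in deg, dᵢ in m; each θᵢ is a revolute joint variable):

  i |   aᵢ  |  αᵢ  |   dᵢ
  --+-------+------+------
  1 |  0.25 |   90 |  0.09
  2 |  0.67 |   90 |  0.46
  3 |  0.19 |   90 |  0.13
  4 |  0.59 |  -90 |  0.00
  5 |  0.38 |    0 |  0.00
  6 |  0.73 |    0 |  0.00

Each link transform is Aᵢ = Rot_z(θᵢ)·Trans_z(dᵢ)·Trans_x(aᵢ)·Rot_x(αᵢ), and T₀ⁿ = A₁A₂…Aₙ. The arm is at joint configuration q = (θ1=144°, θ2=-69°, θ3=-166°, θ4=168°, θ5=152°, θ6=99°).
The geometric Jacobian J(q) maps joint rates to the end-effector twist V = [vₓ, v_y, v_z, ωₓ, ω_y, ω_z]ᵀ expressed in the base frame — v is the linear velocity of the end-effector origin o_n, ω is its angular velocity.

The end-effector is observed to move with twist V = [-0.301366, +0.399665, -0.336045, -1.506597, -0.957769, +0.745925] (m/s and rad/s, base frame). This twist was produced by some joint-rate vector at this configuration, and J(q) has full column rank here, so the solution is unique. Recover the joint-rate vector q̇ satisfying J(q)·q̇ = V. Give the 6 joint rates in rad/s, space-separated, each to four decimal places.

0.9410 -0.8750 0.4680 -0.8630 0.4310 0.6020

o_n = [0.3267, 0.8932, -0.3105]
J₁: ẑ×o_n = [-0.8932, 0.3267, 0.0000], ω = ẑ
J2: z=[0.5878, 0.8090, 0.0000] o=[-0.2023, 0.1469, 0.0900] → [-0.3240, 0.2354, 0.0108, 0.5878, 0.8090, 0.0000]
J3: z=[0.7553, -0.5487, -0.3584] o=[-0.1261, 0.6602, -0.5355] → [-0.0400, -0.3322, 0.4244, 0.7553, -0.5487, -0.3584]
J4: z=[0.6405, 0.7340, 0.2259] o=[-0.0015, 0.5129, -0.4100] → [-0.0129, 0.0104, 0.0027, 0.6405, 0.7340, 0.2259]
J5: z=[-0.7677, 0.6199, 0.1622] o=[0.0109, 0.6765, -0.9767] → [0.3778, 0.5626, -0.3622, -0.7677, 0.6199, 0.1622]
J6: z=[-0.7677, 0.6199, 0.1622] o=[-0.1104, 0.4525, -0.6947] → [0.1667, 0.3658, -0.6093, -0.7677, 0.6199, 0.1622]
q̇ = J⁺·V = [0.9410, -0.8750, 0.4680, -0.8630, 0.4310, 0.6020]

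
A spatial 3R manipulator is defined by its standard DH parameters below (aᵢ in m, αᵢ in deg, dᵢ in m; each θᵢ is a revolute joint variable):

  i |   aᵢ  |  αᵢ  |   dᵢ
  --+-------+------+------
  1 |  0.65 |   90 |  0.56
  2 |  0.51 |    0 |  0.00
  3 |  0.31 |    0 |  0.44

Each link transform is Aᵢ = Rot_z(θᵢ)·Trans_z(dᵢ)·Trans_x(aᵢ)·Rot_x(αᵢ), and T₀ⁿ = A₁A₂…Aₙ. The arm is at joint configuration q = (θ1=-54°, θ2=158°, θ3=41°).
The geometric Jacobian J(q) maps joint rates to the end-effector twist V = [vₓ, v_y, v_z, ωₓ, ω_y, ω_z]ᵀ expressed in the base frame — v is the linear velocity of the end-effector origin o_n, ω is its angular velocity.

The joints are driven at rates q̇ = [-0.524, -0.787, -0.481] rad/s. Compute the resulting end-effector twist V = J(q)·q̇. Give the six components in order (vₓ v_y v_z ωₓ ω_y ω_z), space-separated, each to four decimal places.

o_n = [-0.4241, -0.1648, 0.6501]
J₁: ẑ×o_n = [0.1648, -0.4241, 0.0000], ω = ẑ
J2: z=[-0.8090, -0.5878, 0.0000] o=[0.3821, -0.5259, 0.5600] → [-0.0530, 0.0729, -0.7660, -0.8090, -0.5878, 0.0000]
J3: z=[-0.8090, -0.5878, 0.0000] o=[0.1041, -0.1433, 0.7510] → [0.0593, -0.0817, -0.2931, -0.8090, -0.5878, 0.0000]
V = J·q̇ = [-0.0732, 0.2041, 0.7438, 1.0258, 0.7453, -0.5240]

-0.0732 0.2041 0.7438 1.0258 0.7453 -0.5240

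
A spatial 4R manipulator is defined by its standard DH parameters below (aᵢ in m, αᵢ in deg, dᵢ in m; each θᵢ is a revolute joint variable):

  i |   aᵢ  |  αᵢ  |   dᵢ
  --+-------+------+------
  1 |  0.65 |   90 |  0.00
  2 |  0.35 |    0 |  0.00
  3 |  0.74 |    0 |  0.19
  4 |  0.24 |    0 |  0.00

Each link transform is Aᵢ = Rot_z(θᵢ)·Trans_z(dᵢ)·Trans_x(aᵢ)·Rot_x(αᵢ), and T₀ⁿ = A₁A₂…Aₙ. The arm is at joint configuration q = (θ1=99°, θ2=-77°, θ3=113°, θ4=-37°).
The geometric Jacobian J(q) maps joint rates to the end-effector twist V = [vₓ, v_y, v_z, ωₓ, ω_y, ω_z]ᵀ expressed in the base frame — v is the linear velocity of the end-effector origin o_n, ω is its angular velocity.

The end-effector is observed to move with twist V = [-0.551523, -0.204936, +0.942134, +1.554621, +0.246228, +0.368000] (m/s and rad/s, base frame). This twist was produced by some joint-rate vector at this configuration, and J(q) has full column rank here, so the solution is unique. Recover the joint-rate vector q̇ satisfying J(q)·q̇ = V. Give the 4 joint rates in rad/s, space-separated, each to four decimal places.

0.3680 0.5460 0.3250 0.7030

o_n = [-0.0575, 1.5778, 0.0897]
J₁: ẑ×o_n = [-1.5778, -0.0575, 0.0000], ω = ẑ
J2: z=[0.9877, 0.1564, 0.0000] o=[-0.1017, 0.6420, 0.0000] → [0.0140, -0.0886, 0.9174, 0.9877, 0.1564, 0.0000]
J3: z=[0.9877, 0.1564, 0.0000] o=[-0.1140, 0.7198, -0.3410] → [0.0674, -0.4255, 0.8386, 0.9877, 0.1564, 0.0000]
J4: z=[0.9877, 0.1564, 0.0000] o=[-0.0200, 1.3408, 0.0939] → [-0.0007, 0.0041, 0.2400, 0.9877, 0.1564, 0.0000]
q̇ = J⁺·V = [0.3680, 0.5460, 0.3250, 0.7030]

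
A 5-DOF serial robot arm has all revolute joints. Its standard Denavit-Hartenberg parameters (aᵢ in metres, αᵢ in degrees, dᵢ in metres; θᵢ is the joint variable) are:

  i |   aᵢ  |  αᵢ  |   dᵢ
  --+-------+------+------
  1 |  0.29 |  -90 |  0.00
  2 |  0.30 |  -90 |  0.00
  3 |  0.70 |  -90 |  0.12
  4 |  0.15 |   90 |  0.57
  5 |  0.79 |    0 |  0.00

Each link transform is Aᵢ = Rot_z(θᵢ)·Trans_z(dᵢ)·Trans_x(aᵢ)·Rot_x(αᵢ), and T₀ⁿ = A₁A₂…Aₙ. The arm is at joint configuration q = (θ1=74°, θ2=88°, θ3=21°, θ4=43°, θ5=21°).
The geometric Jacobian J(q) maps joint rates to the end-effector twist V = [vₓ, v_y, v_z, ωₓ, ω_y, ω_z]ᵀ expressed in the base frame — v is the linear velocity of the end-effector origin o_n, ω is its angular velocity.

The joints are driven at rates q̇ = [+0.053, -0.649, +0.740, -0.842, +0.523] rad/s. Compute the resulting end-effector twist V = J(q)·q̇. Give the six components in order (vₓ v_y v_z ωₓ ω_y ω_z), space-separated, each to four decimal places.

o_n = [1.4560, 0.4342, -1.2361]
J₁: ẑ×o_n = [-0.4342, 1.4560, 0.0000], ω = ẑ
J2: z=[-0.9613, 0.2756, 0.0000] o=[0.0799, 0.2788, 0.0000] → [-0.3407, -1.1882, -0.5288, -0.9613, 0.2756, 0.0000]
J3: z=[-0.2755, -0.9607, -0.0349] o=[0.0828, 0.2888, -0.2998] → [0.9045, -0.3058, 1.2791, -0.2755, -0.9607, -0.0349]
J4: z=[0.8940, -0.2694, 0.3581] o=[0.2972, 0.1263, -0.9571] → [-0.0351, 0.6644, 0.5874, 0.8940, -0.2694, 0.3581]
J5: z=[0.0396, -0.7486, -0.6618] o=[0.8737, 0.0637, -0.8518] → [0.5330, -0.3702, 0.4506, 0.0396, -0.7486, -0.6618]
V = J·q̇ = [1.1758, -0.1310, 1.0308, -0.3120, -1.0545, -0.6205]

1.1758 -0.1310 1.0308 -0.3120 -1.0545 -0.6205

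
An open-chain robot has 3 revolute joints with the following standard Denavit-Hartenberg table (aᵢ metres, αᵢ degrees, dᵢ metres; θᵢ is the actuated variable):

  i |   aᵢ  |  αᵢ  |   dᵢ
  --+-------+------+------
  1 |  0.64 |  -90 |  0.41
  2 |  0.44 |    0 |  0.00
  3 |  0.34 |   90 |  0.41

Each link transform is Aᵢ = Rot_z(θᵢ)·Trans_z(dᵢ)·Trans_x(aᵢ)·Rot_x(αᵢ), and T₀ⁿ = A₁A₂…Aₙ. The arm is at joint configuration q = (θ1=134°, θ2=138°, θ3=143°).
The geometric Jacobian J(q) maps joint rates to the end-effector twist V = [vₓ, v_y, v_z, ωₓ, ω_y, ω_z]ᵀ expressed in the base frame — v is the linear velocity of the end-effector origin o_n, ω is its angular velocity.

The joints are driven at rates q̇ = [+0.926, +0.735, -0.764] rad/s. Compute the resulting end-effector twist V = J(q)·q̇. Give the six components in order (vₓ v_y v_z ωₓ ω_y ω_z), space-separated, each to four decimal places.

o_n = [-0.5574, -0.0130, 0.4493]
J₁: ẑ×o_n = [0.0130, -0.5574, 0.0000], ω = ẑ
J2: z=[-0.7193, -0.6947, 0.0000] o=[-0.4446, 0.4604, 0.4100] → [-0.0273, 0.0283, 0.2621, -0.7193, -0.6947, 0.0000]
J3: z=[-0.7193, -0.6947, 0.0000] o=[-0.2174, 0.2252, 0.1156] → [-0.2318, 0.2401, -0.0649, -0.7193, -0.6947, 0.0000]
V = J·q̇ = [0.1691, -0.6788, 0.2422, 0.0209, 0.0201, 0.9260]

0.1691 -0.6788 0.2422 0.0209 0.0201 0.9260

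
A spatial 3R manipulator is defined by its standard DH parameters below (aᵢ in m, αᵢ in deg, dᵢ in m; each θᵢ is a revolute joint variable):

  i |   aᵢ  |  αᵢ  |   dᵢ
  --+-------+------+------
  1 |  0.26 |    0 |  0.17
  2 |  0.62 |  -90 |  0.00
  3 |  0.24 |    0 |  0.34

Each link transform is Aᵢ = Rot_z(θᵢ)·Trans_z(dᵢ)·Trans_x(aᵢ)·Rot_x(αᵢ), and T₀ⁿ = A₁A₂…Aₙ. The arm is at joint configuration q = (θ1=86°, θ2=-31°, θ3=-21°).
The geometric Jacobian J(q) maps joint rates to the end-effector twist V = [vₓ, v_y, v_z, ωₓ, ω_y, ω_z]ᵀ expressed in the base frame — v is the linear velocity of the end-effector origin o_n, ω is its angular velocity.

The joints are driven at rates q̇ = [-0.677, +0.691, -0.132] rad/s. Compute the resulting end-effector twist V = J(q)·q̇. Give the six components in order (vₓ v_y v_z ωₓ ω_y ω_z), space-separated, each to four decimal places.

o_n = [0.2238, 1.1458, 0.2560]
J₁: ẑ×o_n = [-1.1458, 0.2238, 0.0000], ω = ẑ
J2: z=[0.0000, 0.0000, 1.0000] o=[0.0181, 0.2594, 0.1700] → [-0.8864, 0.2056, 0.0000, 0.0000, 0.0000, 1.0000]
J3: z=[-0.8192, 0.5736, 0.0000] o=[0.3738, 0.7672, 0.1700] → [0.0493, 0.0705, -0.2241, -0.8192, 0.5736, 0.0000]
V = J·q̇ = [0.1567, -0.0187, 0.0296, 0.1081, -0.0757, 0.0140]

0.1567 -0.0187 0.0296 0.1081 -0.0757 0.0140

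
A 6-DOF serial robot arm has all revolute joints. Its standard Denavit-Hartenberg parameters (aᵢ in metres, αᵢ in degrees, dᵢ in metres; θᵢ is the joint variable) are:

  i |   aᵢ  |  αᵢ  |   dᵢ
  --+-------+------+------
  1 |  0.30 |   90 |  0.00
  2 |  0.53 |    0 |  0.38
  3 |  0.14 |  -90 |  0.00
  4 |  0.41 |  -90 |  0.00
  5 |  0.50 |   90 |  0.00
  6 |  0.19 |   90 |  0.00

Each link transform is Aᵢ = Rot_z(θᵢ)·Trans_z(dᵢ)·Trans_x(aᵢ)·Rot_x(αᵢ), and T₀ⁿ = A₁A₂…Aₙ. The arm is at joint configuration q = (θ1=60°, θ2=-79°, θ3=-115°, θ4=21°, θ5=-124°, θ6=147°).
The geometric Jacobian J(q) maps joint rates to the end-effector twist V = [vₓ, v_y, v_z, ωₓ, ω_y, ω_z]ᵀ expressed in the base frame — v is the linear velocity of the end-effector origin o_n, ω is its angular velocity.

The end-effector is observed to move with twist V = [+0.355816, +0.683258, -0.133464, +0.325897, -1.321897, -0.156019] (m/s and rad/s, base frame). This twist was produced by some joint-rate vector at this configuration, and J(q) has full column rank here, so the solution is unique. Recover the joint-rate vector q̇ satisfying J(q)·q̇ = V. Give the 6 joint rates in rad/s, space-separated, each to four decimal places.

o_n = [0.1944, -0.0728, -0.7198]
J₁: ẑ×o_n = [0.0728, 0.1944, -0.0000], ω = ẑ
J2: z=[0.8660, -0.5000, 0.0000] o=[0.1500, 0.2598, 0.0000] → [0.3599, 0.6234, -0.2659, 0.8660, -0.5000, 0.0000]
J3: z=[0.8660, -0.5000, 0.0000] o=[0.5297, 0.1574, -0.5203] → [0.0998, 0.1728, -0.3670, 0.8660, -0.5000, 0.0000]
J4: z=[-0.1210, -0.2095, -0.9703] o=[0.4617, 0.0397, -0.4864] → [-0.0603, 0.2312, -0.0424, -0.1210, -0.2095, -0.9703]
J5: z=[-0.6346, 0.7679, -0.0867] o=[0.1488, -0.2084, -0.3938] → [-0.2386, -0.2109, -0.1210, -0.6346, 0.7679, -0.0867]
J6: z=[0.7004, 0.6190, 0.3553] o=[0.3121, -0.1260, -0.8591] → [0.0673, -0.1394, 0.1101, 0.7004, 0.6190, 0.3553]
q̇ = J⁺·V = [0.0510, 0.7160, -0.1740, -0.0330, -0.6980, -0.8430]

0.0510 0.7160 -0.1740 -0.0330 -0.6980 -0.8430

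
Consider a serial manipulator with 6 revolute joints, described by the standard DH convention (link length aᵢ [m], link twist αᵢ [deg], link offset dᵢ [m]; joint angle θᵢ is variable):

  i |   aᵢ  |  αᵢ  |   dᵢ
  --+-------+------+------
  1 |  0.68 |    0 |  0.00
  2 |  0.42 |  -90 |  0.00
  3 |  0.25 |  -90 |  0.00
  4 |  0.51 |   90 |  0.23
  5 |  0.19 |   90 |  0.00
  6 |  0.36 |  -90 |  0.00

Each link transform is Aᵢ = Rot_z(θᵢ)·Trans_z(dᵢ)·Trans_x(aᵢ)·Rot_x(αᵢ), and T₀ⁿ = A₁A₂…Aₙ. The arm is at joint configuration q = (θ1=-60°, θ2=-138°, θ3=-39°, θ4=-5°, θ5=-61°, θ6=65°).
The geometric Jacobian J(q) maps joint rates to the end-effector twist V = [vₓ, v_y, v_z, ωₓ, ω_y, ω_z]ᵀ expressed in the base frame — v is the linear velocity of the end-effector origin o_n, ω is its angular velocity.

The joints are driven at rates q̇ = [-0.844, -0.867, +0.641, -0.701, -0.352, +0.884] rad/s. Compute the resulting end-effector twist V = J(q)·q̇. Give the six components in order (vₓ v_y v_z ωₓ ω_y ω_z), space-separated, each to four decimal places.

o_n = [-0.7980, -0.6228, 0.6170]
J₁: ẑ×o_n = [0.6228, -0.7980, 0.0000], ω = ẑ
J2: z=[0.0000, 0.0000, 1.0000] o=[0.3400, -0.5889, 0.0000] → [0.0339, -1.1380, 0.0000, 0.0000, 0.0000, 1.0000]
J3: z=[-0.3090, -0.9511, 0.0000] o=[-0.0594, -0.4591, 0.0000] → [-0.5868, 0.1907, -0.6519, -0.3090, -0.9511, 0.0000]
J4: z=[-0.5985, 0.1945, -0.7771] o=[-0.2442, -0.3991, 0.1573] → [-0.0845, 0.7055, 0.2416, -0.5985, 0.1945, -0.7771]
J5: z=[-0.2434, -0.9684, -0.0548] o=[-0.7711, -0.2746, 0.2983] → [-0.3277, 0.0790, 0.0587, -0.2434, -0.9684, -0.0548]
J6: z=[0.9577, -0.2310, -0.1716] o=[-0.7420, -0.2925, 0.4852] → [-0.0871, -0.1166, -0.3293, 0.9577, -0.2310, -0.1716]
V = J·q̇ = [-0.8336, 1.1570, -0.8990, 1.1538, -0.6093, -1.2986]

-0.8336 1.1570 -0.8990 1.1538 -0.6093 -1.2986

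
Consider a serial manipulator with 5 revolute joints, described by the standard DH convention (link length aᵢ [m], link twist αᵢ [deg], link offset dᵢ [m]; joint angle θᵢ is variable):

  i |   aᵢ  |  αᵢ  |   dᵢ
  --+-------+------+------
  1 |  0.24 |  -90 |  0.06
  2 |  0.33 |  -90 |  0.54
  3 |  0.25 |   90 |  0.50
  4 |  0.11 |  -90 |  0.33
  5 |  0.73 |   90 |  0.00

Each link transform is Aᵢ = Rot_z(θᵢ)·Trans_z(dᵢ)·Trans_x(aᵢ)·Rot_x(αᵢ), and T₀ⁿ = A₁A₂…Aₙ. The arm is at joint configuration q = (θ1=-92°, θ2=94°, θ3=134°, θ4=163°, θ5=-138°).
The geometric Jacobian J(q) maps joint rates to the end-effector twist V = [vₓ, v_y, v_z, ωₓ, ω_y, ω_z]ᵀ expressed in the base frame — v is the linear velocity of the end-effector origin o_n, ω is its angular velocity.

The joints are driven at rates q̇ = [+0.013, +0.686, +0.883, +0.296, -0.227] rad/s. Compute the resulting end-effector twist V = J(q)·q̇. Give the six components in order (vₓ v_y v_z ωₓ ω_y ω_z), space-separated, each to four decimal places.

-0.1220 0.3055 1.3929 0.4711 1.0933 -0.0767

o_n = [-0.4999, 0.1821, -0.3706]
J₁: ẑ×o_n = [-0.1821, -0.4999, 0.0000], ω = ẑ
J2: z=[0.9994, -0.0349, 0.0000] o=[-0.0084, -0.2399, 0.0600] → [0.0150, 0.4303, 0.4046, 0.9994, -0.0349, 0.0000]
J3: z=[0.0348, 0.9970, 0.0698] o=[0.5321, -0.2357, -0.2692] → [-0.1302, -0.0685, 1.0434, 0.0348, 0.9970, 0.0698]
J4: z=[-0.6925, 0.0744, -0.7176] o=[0.3694, 0.2570, -0.0611] → [-0.0767, 0.4094, 0.1165, -0.6925, 0.0744, -0.7176]
J5: z=[0.1774, -0.9466, -0.2693] o=[0.2178, 0.3160, -0.3685] → [-0.0341, 0.1936, -0.7030, 0.1774, -0.9466, -0.2693]
V = J·q̇ = [-0.1220, 0.3055, 1.3929, 0.4711, 1.0933, -0.0767]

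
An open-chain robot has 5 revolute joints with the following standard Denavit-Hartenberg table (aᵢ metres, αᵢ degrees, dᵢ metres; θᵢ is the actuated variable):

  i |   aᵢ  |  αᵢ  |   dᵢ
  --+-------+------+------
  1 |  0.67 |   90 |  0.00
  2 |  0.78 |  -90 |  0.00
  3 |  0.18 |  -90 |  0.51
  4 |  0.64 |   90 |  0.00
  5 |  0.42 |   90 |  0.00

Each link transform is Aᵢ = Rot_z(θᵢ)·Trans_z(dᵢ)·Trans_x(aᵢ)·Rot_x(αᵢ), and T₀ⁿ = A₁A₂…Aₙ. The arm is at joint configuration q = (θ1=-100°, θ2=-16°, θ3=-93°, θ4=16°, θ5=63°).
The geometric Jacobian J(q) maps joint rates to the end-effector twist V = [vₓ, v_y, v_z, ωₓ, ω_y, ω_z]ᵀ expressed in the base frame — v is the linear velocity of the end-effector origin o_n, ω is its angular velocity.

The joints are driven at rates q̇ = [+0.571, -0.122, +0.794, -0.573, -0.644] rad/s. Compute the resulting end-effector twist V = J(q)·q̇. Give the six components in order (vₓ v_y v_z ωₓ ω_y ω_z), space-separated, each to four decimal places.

0.6926 -1.4396 0.0581 0.4098 0.4282 0.8943

o_n = [-1.2954, -1.6067, -0.0337]
J₁: ẑ×o_n = [1.6067, -1.2954, 0.0000], ω = ẑ
J2: z=[-0.9848, 0.1736, 0.0000] o=[-0.1163, -0.6598, 0.0000] → [-0.0059, -0.0332, 1.1373, -0.9848, 0.1736, 0.0000]
J3: z=[-0.0479, -0.2714, 0.9613] o=[-0.2465, -1.3982, -0.2150] → [0.1512, -0.9996, -0.2747, -0.0479, -0.2714, 0.9613]
J4: z=[-0.2182, -0.9363, -0.2753] o=[-0.4464, -1.4965, 0.2778] → [0.2614, 0.1657, -0.7709, -0.2182, -0.9363, -0.2753]
J5: z=[-0.3147, -0.1995, 0.9280] o=[-1.0376, -1.3115, 0.1171] → [0.3041, -0.2867, 0.0415, -0.3147, -0.1995, 0.9280]
V = J·q̇ = [0.6926, -1.4396, 0.0581, 0.4098, 0.4282, 0.8943]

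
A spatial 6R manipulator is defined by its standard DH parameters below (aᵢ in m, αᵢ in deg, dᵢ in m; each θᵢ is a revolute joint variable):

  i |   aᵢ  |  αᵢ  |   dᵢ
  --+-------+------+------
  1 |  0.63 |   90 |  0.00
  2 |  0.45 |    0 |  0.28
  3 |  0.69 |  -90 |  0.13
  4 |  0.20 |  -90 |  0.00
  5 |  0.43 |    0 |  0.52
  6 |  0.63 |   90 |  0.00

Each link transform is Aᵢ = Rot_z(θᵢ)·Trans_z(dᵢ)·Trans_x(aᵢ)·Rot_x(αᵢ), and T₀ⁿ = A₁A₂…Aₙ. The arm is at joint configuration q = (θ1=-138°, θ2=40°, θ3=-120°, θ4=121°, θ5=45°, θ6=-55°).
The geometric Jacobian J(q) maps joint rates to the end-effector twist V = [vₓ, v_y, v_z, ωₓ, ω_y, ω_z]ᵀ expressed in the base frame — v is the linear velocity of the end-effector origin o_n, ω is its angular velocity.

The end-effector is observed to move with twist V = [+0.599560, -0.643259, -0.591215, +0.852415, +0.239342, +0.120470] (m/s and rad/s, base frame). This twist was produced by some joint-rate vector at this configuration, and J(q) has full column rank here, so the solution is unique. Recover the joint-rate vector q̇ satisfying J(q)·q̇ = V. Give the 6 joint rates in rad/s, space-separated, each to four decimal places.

0.2900 -0.0130 -0.3620 -0.8110 0.6100 -0.6440

o_n = [-0.3473, -0.6976, 0.5852]
J₁: ẑ×o_n = [0.6976, -0.3473, 0.0000], ω = ẑ
J2: z=[-0.6691, 0.7431, 0.0000] o=[-0.4682, -0.4216, 0.0000] → [0.4349, 0.3916, 0.0949, -0.6691, 0.7431, 0.0000]
J3: z=[-0.6691, 0.7431, 0.0000] o=[-0.9117, -0.4441, 0.2893] → [0.2200, 0.1981, -0.2499, -0.6691, 0.7431, 0.0000]
J4: z=[-0.7319, -0.6590, 0.1736] o=[-1.0877, -0.4277, -0.3903] → [-0.5960, 0.8425, 0.6855, -0.7319, -0.6590, 0.1736]
J5: z=[-0.2340, 0.4823, 0.8441] o=[-0.9597, -0.5431, -0.2888] → [0.5520, 0.7216, -0.2593, -0.2340, 0.4823, 0.8441]
J6: z=[-0.2340, 0.4823, 0.8441] o=[-0.6643, -0.2674, 0.2516] → [0.5241, 0.3457, -0.0522, -0.2340, 0.4823, 0.8441]
q̇ = J⁺·V = [0.2900, -0.0130, -0.3620, -0.8110, 0.6100, -0.6440]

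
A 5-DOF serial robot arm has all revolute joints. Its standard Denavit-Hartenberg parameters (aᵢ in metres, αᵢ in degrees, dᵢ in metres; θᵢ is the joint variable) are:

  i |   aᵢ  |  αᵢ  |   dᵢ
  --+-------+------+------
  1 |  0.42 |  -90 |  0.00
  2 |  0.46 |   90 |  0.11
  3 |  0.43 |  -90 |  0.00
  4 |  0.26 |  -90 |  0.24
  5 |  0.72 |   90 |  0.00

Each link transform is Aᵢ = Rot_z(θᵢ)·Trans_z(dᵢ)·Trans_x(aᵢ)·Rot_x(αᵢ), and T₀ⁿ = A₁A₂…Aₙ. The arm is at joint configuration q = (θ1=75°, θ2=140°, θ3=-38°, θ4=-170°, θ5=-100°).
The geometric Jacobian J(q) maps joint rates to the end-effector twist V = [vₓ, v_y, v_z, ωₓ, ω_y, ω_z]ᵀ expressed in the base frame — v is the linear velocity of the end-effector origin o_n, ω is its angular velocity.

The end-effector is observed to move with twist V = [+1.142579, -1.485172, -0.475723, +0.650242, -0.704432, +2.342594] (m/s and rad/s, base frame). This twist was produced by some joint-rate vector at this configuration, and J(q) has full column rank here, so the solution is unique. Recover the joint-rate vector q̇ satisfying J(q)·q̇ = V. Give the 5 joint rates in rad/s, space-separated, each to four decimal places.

o_n = [-0.7928, -0.3510, -0.8397]
J₁: ẑ×o_n = [0.3510, -0.7928, 0.0000], ω = ẑ
J2: z=[-0.9659, 0.2588, 0.0000] o=[0.1087, 0.4057, 0.0000] → [-0.2173, -0.8111, 0.9642, -0.9659, 0.2588, 0.0000]
J3: z=[0.1664, 0.6209, -0.7660] o=[-0.0888, 0.0938, -0.2957] → [-0.6785, 0.6299, 0.3632, 0.1664, 0.6209, -0.7660]
J4: z=[-0.8832, -0.2516, -0.3957] o=[0.0998, -0.2255, -0.5135] → [0.0324, 0.0651, -0.1137, -0.8832, -0.2516, -0.3957]
J5: z=[0.2400, 0.4825, -0.8424] o=[-0.2169, -0.0677, -0.5134] → [-0.3961, 0.5634, 0.2099, 0.2400, 0.4825, -0.8424]
q̇ = J⁺·V = [0.6380, -0.0960, -0.9860, -0.9960, -0.6590]

0.6380 -0.0960 -0.9860 -0.9960 -0.6590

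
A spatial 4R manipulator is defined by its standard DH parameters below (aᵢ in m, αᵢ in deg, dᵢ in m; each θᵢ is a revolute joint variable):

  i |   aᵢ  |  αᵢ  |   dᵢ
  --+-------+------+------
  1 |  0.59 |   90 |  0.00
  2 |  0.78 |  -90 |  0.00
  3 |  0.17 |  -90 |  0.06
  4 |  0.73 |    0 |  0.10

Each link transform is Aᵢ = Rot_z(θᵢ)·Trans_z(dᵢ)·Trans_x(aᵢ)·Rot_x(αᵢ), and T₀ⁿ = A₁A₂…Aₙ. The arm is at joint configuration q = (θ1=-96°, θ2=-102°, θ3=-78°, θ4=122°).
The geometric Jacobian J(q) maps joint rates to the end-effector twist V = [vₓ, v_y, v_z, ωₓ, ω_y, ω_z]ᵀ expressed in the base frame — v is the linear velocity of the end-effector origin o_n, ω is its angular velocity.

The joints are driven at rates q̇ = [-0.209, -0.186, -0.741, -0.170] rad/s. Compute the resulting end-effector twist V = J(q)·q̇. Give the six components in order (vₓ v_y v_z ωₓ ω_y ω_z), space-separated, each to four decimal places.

-0.0948 0.1969 -0.0426 0.2220 0.6707 0.1077

o_n = [0.2452, 0.1049, -0.6983]
J₁: ẑ×o_n = [-0.1049, 0.2452, 0.0000], ω = ẑ
J2: z=[-0.9945, 0.1045, 0.0000] o=[-0.0617, -0.5868, 0.0000] → [-0.0730, -0.6945, -0.7200, -0.9945, 0.1045, 0.0000]
J3: z=[-0.1022, -0.9728, -0.2079] o=[-0.0447, -0.4255, -0.7630] → [0.0474, -0.0537, 0.2278, -0.1022, -0.9728, -0.2079]
J4: z=[0.2280, 0.1805, -0.9568] o=[-0.2155, -0.4592, -0.8100] → [0.5599, -0.4662, 0.0455, 0.2280, 0.1805, -0.9568]
V = J·q̇ = [-0.0948, 0.1969, -0.0426, 0.2220, 0.6707, 0.1077]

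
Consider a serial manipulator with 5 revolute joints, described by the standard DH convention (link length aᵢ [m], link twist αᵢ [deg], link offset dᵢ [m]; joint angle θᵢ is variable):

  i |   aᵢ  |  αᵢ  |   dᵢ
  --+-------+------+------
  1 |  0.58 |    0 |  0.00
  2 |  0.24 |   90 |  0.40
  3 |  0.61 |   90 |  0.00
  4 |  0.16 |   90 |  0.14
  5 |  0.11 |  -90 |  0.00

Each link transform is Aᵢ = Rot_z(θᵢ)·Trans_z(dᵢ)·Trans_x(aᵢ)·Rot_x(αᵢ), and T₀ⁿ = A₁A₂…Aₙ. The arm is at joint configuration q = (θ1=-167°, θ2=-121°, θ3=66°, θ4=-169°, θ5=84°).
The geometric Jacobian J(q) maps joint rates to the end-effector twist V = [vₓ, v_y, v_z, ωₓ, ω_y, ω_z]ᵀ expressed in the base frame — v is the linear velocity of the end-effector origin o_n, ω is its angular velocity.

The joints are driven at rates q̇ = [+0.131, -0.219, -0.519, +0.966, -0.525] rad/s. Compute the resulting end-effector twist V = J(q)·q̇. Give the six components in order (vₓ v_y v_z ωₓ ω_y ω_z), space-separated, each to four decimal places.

-0.0493 0.0990 -0.2316 -0.6984 1.1977 -0.3894

o_n = [-0.3962, 0.4954, 0.7020]
J₁: ẑ×o_n = [-0.4954, -0.3962, 0.0000], ω = ẑ
J2: z=[0.0000, 0.0000, 1.0000] o=[-0.5651, -0.1305, 0.0000] → [-0.6259, 0.1690, 0.0000, 0.0000, 0.0000, 1.0000]
J3: z=[0.9511, -0.3090, 0.0000] o=[-0.4910, 0.0978, 0.4000] → [-0.0933, -0.2872, 0.4075, 0.9511, -0.3090, 0.0000]
J4: z=[0.2823, 0.8688, -0.4067] o=[-0.4143, 0.3337, 0.9573] → [-0.1560, 0.0647, 0.0299, 0.2823, 0.8688, -0.4067]
J5: z=[0.9096, -0.3772, -0.1743] o=[-0.4236, 0.4041, 0.7568] → [0.0366, 0.0451, 0.0934, 0.9096, -0.3772, -0.1743]
V = J·q̇ = [-0.0493, 0.0990, -0.2316, -0.6984, 1.1977, -0.3894]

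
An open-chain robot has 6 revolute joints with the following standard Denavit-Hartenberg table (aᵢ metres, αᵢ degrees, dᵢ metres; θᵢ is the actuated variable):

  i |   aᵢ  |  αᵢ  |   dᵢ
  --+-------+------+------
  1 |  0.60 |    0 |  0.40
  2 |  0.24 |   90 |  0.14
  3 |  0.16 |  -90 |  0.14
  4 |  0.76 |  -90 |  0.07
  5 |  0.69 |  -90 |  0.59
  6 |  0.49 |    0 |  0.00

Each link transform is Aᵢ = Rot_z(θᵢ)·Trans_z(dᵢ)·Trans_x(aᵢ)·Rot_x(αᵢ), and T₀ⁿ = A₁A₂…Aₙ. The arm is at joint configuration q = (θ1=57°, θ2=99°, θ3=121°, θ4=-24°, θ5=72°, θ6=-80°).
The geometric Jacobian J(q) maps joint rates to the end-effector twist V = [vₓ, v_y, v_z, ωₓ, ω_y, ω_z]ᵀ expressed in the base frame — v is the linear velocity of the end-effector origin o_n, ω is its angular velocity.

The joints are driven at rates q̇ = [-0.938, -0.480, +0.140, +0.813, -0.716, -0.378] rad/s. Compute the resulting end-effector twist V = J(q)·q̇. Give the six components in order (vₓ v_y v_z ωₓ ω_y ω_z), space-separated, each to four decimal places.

0.0195 -1.0746 -0.2256 1.1281 0.5271 -1.8650

o_n = [0.1190, 0.1214, 2.1774]
J₁: ẑ×o_n = [-0.1214, 0.1190, 0.0000], ω = ẑ
J2: z=[0.0000, 0.0000, 1.0000] o=[0.3268, 0.5032, 0.4000] → [0.3818, -0.2077, 0.0000, 0.0000, 0.0000, 1.0000]
J3: z=[0.4067, 0.9135, 0.0000] o=[0.1075, 0.6008, 0.5400] → [1.4958, -0.6660, -0.2055, 0.4067, 0.9135, 0.0000]
J4: z=[0.7831, -0.3486, -0.5150] o=[0.2398, 0.6952, 0.6771] → [-0.8186, -1.1126, -0.4914, 0.7831, -0.3486, -0.5150]
J5: z=[-0.1802, -0.9198, 0.3486] o=[0.7470, 0.8077, 1.2362] → [-0.6264, -0.0493, -0.4539, -0.1802, -0.9198, 0.3486]
J6: z=[-0.8081, -0.0636, -0.5856] o=[0.2537, 0.5323, 1.9469] → [-0.2553, 0.2651, 0.3235, -0.8081, -0.0636, -0.5856]
V = J·q̇ = [0.0195, -1.0746, -0.2256, 1.1281, 0.5271, -1.8650]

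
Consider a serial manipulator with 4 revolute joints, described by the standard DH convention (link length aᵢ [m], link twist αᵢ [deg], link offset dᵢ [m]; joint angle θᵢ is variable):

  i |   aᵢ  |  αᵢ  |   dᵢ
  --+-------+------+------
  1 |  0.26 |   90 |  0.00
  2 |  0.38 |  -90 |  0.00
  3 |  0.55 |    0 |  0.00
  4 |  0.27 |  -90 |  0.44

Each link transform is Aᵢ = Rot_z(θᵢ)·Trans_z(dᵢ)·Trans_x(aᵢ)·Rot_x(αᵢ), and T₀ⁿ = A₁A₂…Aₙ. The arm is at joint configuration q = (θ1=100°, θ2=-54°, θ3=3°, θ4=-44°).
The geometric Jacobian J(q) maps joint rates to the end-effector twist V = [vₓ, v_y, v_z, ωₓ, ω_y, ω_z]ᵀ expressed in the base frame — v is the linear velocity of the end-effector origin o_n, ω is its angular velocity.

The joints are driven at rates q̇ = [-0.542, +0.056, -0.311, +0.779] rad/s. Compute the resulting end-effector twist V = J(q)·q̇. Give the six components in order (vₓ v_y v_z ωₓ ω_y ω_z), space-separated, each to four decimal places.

o_n = [-0.0765, 1.2882, -0.6580]
J₁: ẑ×o_n = [-1.2882, -0.0765, 0.0000], ω = ẑ
J2: z=[0.9848, 0.1736, 0.0000] o=[-0.0451, 0.2561, 0.0000] → [-0.1143, 0.6480, 1.0219, 0.9848, 0.1736, 0.0000]
J3: z=[-0.1405, 0.7967, 0.5878] o=[-0.0839, 0.4760, -0.3074] → [-0.7567, -0.0449, -0.1200, -0.1405, 0.7967, 0.5878]
J4: z=[-0.1405, 0.7967, 0.5878] o=[-0.1683, 0.7890, -0.7518] → [-0.2188, 0.0672, -0.1433, -0.1405, 0.7967, 0.5878]
V = J·q̇ = [0.7567, 0.1440, -0.0171, -0.0106, 0.3826, -0.2669]

0.7567 0.1440 -0.0171 -0.0106 0.3826 -0.2669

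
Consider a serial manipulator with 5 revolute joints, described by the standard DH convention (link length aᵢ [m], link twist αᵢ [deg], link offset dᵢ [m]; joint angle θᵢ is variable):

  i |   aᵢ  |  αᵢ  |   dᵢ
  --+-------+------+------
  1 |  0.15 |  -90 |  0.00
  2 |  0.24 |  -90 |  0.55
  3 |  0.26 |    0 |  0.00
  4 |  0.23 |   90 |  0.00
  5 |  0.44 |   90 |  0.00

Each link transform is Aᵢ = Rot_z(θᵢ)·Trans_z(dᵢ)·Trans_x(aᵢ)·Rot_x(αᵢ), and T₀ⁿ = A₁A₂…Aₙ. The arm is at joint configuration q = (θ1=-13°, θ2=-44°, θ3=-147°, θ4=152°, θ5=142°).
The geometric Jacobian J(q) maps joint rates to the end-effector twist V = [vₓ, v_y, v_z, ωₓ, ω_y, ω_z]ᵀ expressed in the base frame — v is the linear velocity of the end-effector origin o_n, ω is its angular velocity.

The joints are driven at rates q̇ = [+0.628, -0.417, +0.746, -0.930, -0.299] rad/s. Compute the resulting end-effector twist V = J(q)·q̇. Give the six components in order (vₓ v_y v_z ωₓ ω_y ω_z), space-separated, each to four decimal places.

o_n = [0.4213, 0.6230, -0.2604]
J₁: ẑ×o_n = [-0.6230, 0.4213, 0.0000], ω = ẑ
J2: z=[0.2250, 0.9744, 0.0000] o=[0.1462, -0.0337, 0.0000] → [-0.2537, 0.0586, -0.1203, 0.2250, 0.9744, 0.0000]
J3: z=[0.6769, -0.1563, -0.7193] o=[0.4381, 0.4633, 0.1667] → [0.1816, 0.3012, 0.1054, 0.6769, -0.1563, -0.7193]
J4: z=[0.6769, -0.1563, -0.7193] o=[0.3171, 0.6366, 0.0152] → [0.0333, 0.1117, 0.0071, 0.6769, -0.1563, -0.7193]
J5: z=[0.2852, 0.9566, 0.0605] o=[0.4732, 0.5800, 0.1744] → [-0.4185, 0.1209, 0.0620, 0.2852, 0.9566, 0.0605]
V = J·q̇ = [-0.0558, 0.3248, 0.1037, -0.3036, -0.6636, 0.7423]

-0.0558 0.3248 0.1037 -0.3036 -0.6636 0.7423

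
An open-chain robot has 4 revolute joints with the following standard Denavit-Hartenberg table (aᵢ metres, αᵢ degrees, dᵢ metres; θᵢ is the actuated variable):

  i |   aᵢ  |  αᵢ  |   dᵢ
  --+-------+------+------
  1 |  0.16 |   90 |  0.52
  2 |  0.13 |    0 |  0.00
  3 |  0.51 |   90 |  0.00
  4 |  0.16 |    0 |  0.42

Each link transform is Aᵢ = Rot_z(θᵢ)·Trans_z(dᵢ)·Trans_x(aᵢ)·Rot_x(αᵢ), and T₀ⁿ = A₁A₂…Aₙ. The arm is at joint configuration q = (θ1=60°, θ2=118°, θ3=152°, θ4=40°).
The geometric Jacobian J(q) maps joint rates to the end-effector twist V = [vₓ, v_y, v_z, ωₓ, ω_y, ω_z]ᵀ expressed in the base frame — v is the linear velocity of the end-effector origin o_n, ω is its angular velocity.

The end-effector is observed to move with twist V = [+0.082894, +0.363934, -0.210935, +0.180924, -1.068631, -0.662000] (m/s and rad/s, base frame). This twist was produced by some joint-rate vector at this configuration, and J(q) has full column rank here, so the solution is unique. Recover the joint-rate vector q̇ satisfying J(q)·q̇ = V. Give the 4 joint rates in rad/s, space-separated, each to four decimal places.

o_n = [-0.0714, -0.3294, 0.0022]
J₁: ẑ×o_n = [0.3294, -0.0714, 0.0000], ω = ẑ
J2: z=[0.8660, -0.5000, 0.0000] o=[0.0800, 0.1386, 0.5200] → [0.2589, 0.4484, -0.4810, 0.8660, -0.5000, 0.0000]
J3: z=[0.8660, -0.5000, 0.0000] o=[0.0495, 0.0857, 0.6348] → [0.3163, 0.5478, -0.4200, 0.8660, -0.5000, 0.0000]
J4: z=[-0.5000, -0.8660, -0.0000] o=[0.0495, 0.0857, 0.1248] → [0.1061, -0.0613, 0.1028, -0.5000, -0.8660, -0.0000]
q̇ = J⁺·V = [-0.6620, 0.1080, 0.5830, 0.8350]

-0.6620 0.1080 0.5830 0.8350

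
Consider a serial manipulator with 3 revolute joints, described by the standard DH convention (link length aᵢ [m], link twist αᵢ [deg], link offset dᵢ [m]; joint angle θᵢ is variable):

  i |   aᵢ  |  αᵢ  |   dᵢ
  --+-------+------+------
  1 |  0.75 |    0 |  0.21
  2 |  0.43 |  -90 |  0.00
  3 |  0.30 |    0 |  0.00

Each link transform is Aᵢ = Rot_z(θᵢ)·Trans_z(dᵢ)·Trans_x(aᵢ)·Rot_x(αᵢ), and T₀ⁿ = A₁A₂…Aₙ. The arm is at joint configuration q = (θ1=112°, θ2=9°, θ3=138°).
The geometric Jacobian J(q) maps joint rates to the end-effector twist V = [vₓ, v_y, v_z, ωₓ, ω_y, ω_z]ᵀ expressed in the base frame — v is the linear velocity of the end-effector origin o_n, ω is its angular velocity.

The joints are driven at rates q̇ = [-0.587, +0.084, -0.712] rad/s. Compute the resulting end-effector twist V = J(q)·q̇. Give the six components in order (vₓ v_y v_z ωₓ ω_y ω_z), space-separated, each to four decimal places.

0.4239 0.3411 -0.1587 0.6103 0.3667 -0.5030

o_n = [-0.3876, 0.8729, 0.0093]
J₁: ẑ×o_n = [-0.8729, -0.3876, 0.0000], ω = ẑ
J2: z=[0.0000, 0.0000, 1.0000] o=[-0.2810, 0.6954, 0.2100] → [-0.1775, -0.1066, 0.0000, 0.0000, 0.0000, 1.0000]
J3: z=[-0.8572, -0.5150, 0.0000] o=[-0.5024, 1.0640, 0.2100] → [0.1034, -0.1721, 0.2229, -0.8572, -0.5150, 0.0000]
V = J·q̇ = [0.4239, 0.3411, -0.1587, 0.6103, 0.3667, -0.5030]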